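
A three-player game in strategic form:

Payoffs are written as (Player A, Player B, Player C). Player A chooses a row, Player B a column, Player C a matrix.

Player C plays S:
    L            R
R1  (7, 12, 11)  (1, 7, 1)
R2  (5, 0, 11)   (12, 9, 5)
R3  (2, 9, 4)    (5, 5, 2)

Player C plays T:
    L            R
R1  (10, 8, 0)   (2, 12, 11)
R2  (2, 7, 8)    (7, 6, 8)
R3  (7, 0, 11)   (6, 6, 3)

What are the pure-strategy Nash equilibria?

The unique pure-strategy Nash equilibrium is (R1, L, S).

Mark each player's best response to every combination of opponents' strategies; a profile where every player is best-responding is a pure Nash equilibrium.
Player A against (L, S): payoffs 7, 5, 2 → best response R1.
Player A against (L, T): payoffs 10, 2, 7 → best response R1.
Player A against (R, S): payoffs 1, 12, 5 → best response R2.
Player A against (R, T): payoffs 2, 7, 6 → best response R2.
Player B against (R1, S): payoffs 12, 7 → best response L.
Player B against (R1, T): payoffs 8, 12 → best response R.
Player B against (R2, S): payoffs 0, 9 → best response R.
Player B against (R2, T): payoffs 7, 6 → best response L.
Player B against (R3, S): payoffs 9, 5 → best response L.
Player B against (R3, T): payoffs 0, 6 → best response R.
Player C against (R1, L): payoffs 11, 0 → best response S.
Player C against (R1, R): payoffs 1, 11 → best response T.
Player C against (R2, L): payoffs 11, 8 → best response S.
Player C against (R2, R): payoffs 5, 8 → best response T.
Player C against (R3, L): payoffs 4, 11 → best response T.
Player C against (R3, R): payoffs 2, 3 → best response T.
Mutual best responses: (R1, L, S).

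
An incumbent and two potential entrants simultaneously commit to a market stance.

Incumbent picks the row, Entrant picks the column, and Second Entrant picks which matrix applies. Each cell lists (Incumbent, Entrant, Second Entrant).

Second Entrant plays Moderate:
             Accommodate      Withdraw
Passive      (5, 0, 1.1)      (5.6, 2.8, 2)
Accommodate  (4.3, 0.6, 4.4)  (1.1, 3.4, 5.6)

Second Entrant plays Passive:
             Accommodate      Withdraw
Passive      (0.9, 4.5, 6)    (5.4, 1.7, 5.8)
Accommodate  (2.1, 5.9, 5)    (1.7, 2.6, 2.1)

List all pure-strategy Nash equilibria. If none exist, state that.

Check each profile: it is a Nash equilibrium iff no player can strictly gain by switching unilaterally.
(Passive, Accommodate, Moderate): Entrant can switch to Withdraw (0 → 2.8). Not NE.
(Passive, Accommodate, Passive): Incumbent can switch to Accommodate (0.9 → 2.1). Not NE.
(Passive, Withdraw, Moderate): Second Entrant can switch to Passive (2 → 5.8). Not NE.
(Passive, Withdraw, Passive): Entrant can switch to Accommodate (1.7 → 4.5). Not NE.
(Accommodate, Accommodate, Moderate): Incumbent can switch to Passive (4.3 → 5). Not NE.
(Accommodate, Accommodate, Passive): Incumbent gets 2.1, best alternative 0.9; Entrant gets 5.9, best alternative 2.6; Second Entrant gets 5, best alternative 4.4. No profitable deviation — NE.
(Accommodate, Withdraw, Moderate): Incumbent can switch to Passive (1.1 → 5.6). Not NE.
(The remaining 1 profile has a profitable deviation by the same check.)

Pure NE: (Accommodate, Accommodate, Passive)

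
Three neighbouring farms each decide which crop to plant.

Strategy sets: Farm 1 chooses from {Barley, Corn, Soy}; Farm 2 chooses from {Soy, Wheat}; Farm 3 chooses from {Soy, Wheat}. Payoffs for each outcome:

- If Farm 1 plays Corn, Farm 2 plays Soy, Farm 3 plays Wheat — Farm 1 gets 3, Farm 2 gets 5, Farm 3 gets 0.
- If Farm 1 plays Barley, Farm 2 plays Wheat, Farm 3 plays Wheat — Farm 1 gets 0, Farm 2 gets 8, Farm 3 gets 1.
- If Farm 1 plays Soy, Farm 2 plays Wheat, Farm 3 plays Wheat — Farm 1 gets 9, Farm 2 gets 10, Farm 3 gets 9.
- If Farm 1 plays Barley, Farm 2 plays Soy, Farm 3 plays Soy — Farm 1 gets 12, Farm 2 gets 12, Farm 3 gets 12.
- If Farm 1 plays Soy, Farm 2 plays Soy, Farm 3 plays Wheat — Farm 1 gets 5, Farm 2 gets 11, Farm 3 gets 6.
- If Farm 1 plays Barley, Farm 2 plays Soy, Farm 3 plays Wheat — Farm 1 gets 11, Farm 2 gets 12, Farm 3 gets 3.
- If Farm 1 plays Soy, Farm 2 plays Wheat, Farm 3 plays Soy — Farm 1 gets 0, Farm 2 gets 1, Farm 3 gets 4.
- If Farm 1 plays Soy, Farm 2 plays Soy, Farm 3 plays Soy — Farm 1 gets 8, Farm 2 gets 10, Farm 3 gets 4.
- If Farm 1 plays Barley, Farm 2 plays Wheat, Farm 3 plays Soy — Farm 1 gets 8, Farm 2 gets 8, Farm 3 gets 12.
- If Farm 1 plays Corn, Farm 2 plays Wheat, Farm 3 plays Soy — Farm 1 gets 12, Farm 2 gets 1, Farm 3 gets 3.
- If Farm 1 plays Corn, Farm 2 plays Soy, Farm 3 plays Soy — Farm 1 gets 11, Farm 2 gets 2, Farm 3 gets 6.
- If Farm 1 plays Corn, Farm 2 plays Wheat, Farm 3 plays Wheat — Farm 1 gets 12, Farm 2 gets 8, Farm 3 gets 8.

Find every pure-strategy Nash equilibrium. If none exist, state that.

(Barley, Soy, Soy), (Corn, Wheat, Wheat)

Farm 1 against (Soy, Soy): payoffs 12, 11, 8 → best response Barley.
Farm 1 against (Soy, Wheat): payoffs 11, 3, 5 → best response Barley.
Farm 1 against (Wheat, Soy): payoffs 8, 12, 0 → best response Corn.
Farm 1 against (Wheat, Wheat): payoffs 0, 12, 9 → best response Corn.
Farm 2 against (Barley, Soy): payoffs 12, 8 → best response Soy.
Farm 2 against (Barley, Wheat): payoffs 12, 8 → best response Soy.
Farm 2 against (Corn, Soy): payoffs 2, 1 → best response Soy.
Farm 2 against (Corn, Wheat): payoffs 5, 8 → best response Wheat.
Farm 2 against (Soy, Soy): payoffs 10, 1 → best response Soy.
Farm 2 against (Soy, Wheat): payoffs 11, 10 → best response Soy.
Farm 3 against (Barley, Soy): payoffs 12, 3 → best response Soy.
Farm 3 against (Barley, Wheat): payoffs 12, 1 → best response Soy.
Farm 3 against (Corn, Soy): payoffs 6, 0 → best response Soy.
Farm 3 against (Corn, Wheat): payoffs 3, 8 → best response Wheat.
Farm 3 against (Soy, Soy): payoffs 4, 6 → best response Wheat.
Farm 3 against (Soy, Wheat): payoffs 4, 9 → best response Wheat.
Mutual best responses: (Barley, Soy, Soy); (Corn, Wheat, Wheat).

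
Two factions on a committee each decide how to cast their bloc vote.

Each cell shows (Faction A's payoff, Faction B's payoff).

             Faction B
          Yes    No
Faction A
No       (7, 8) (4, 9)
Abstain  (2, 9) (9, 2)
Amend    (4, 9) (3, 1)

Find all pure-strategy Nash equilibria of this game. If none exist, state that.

(No, Yes): Faction B can switch to No (8 → 9). Not NE.
(No, No): Faction A can switch to Abstain (4 → 9). Not NE.
(Abstain, Yes): Faction A can switch to No (2 → 7). Not NE.
(Abstain, No): Faction B can switch to Yes (2 → 9). Not NE.
(Amend, Yes): Faction A can switch to No (4 → 7). Not NE.
(Amend, No): Faction A can switch to No (3 → 4). Not NE.

none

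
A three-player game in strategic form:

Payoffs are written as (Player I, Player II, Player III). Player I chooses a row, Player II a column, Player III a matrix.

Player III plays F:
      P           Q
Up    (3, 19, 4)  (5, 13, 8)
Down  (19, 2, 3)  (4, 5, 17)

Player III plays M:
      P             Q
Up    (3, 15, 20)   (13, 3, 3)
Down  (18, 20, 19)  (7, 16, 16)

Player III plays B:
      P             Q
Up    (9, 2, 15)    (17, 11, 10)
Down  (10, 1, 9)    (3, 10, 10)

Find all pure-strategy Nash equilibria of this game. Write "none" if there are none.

(Up, P, F): Player I can switch to Down (3 → 19). Not NE.
(Up, P, M): Player I can switch to Down (3 → 18). Not NE.
(Up, P, B): Player I can switch to Down (9 → 10). Not NE.
(Up, Q, F): Player II can switch to P (13 → 19). Not NE.
(Up, Q, M): Player II can switch to P (3 → 15). Not NE.
(Up, Q, B): Player I gets 17, best alternative 3; Player II gets 11, best alternative 2; Player III gets 10, best alternative 8. No profitable deviation — NE.
(Down, P, F): Player II can switch to Q (2 → 5). Not NE.
(Down, P, M): Player I gets 18, best alternative 3; Player II gets 20, best alternative 16; Player III gets 19, best alternative 9. No profitable deviation — NE.
(Down, P, B): Player II can switch to Q (1 → 10). Not NE.
(Down, Q, F): Player I can switch to Up (4 → 5). Not NE.
(Down, Q, M): Player I can switch to Up (7 → 13). Not NE.
(Down, Q, B): Player I can switch to Up (3 → 17). Not NE.

Pure-strategy Nash equilibria: (Up, Q, B), (Down, P, M)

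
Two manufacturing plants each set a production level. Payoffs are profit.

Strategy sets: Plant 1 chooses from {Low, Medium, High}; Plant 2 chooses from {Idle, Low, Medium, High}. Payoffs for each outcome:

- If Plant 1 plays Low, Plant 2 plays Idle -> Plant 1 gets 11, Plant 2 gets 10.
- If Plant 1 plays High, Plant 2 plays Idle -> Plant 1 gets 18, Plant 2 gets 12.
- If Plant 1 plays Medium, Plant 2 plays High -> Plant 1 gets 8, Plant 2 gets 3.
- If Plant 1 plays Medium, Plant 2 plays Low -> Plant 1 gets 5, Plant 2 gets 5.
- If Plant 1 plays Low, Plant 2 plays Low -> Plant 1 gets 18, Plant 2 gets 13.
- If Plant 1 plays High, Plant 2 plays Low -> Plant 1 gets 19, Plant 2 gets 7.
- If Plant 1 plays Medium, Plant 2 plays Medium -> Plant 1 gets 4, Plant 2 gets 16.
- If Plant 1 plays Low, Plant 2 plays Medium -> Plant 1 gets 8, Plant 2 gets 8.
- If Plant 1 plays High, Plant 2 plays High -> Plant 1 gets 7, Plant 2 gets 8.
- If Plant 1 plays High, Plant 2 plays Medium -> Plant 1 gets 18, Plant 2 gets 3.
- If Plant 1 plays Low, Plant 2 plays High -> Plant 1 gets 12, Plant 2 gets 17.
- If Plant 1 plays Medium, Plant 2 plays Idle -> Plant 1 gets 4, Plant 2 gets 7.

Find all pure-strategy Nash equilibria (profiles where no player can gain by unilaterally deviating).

Pure-strategy Nash equilibria: (Low, High), (High, Idle)

Plant 1 against Idle: payoffs 11, 4, 18 → best response High.
Plant 1 against Low: payoffs 18, 5, 19 → best response High.
Plant 1 against Medium: payoffs 8, 4, 18 → best response High.
Plant 1 against High: payoffs 12, 8, 7 → best response Low.
Plant 2 against Low: payoffs 10, 13, 8, 17 → best response High.
Plant 2 against Medium: payoffs 7, 5, 16, 3 → best response Medium.
Plant 2 against High: payoffs 12, 7, 3, 8 → best response Idle.
Mutual best responses: (Low, High); (High, Idle).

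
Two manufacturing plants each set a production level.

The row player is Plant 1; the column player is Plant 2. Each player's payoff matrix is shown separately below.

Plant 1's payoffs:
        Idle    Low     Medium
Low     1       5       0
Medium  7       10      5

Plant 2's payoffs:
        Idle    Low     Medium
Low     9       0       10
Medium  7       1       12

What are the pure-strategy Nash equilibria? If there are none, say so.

Pure NE: (Medium, Medium)

Plant 1 against Idle: payoffs 1, 7 → best response Medium.
Plant 1 against Low: payoffs 5, 10 → best response Medium.
Plant 1 against Medium: payoffs 0, 5 → best response Medium.
Plant 2 against Low: payoffs 9, 0, 10 → best response Medium.
Plant 2 against Medium: payoffs 7, 1, 12 → best response Medium.
Mutual best responses: (Medium, Medium).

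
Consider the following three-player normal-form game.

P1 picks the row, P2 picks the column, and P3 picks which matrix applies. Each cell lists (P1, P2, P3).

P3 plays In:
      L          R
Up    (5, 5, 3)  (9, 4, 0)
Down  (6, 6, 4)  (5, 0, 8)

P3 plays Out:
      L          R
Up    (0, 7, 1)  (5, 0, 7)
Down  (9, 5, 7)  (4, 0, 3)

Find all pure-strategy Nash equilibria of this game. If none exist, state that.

(Down, L, Out)

Mark each player's best response to every combination of opponents' strategies; a profile where every player is best-responding is a pure Nash equilibrium.
P1 against (L, In): payoffs 5, 6 → best response Down.
P1 against (L, Out): payoffs 0, 9 → best response Down.
P1 against (R, In): payoffs 9, 5 → best response Up.
P1 against (R, Out): payoffs 5, 4 → best response Up.
P2 against (Up, In): payoffs 5, 4 → best response L.
P2 against (Up, Out): payoffs 7, 0 → best response L.
P2 against (Down, In): payoffs 6, 0 → best response L.
P2 against (Down, Out): payoffs 5, 0 → best response L.
P3 against (Up, L): payoffs 3, 1 → best response In.
P3 against (Up, R): payoffs 0, 7 → best response Out.
P3 against (Down, L): payoffs 4, 7 → best response Out.
P3 against (Down, R): payoffs 8, 3 → best response In.
Mutual best responses: (Down, L, Out).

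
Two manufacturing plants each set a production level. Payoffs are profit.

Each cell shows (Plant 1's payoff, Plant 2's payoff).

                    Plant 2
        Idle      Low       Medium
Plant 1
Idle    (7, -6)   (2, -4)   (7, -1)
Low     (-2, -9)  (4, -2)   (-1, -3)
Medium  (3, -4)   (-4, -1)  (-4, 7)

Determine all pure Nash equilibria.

(Idle, Medium), (Low, Low)

Plant 1 against Idle: payoffs 7, -2, 3 → best response Idle.
Plant 1 against Low: payoffs 2, 4, -4 → best response Low.
Plant 1 against Medium: payoffs 7, -1, -4 → best response Idle.
Plant 2 against Idle: payoffs -6, -4, -1 → best response Medium.
Plant 2 against Low: payoffs -9, -2, -3 → best response Low.
Plant 2 against Medium: payoffs -4, -1, 7 → best response Medium.
Mutual best responses: (Idle, Medium); (Low, Low).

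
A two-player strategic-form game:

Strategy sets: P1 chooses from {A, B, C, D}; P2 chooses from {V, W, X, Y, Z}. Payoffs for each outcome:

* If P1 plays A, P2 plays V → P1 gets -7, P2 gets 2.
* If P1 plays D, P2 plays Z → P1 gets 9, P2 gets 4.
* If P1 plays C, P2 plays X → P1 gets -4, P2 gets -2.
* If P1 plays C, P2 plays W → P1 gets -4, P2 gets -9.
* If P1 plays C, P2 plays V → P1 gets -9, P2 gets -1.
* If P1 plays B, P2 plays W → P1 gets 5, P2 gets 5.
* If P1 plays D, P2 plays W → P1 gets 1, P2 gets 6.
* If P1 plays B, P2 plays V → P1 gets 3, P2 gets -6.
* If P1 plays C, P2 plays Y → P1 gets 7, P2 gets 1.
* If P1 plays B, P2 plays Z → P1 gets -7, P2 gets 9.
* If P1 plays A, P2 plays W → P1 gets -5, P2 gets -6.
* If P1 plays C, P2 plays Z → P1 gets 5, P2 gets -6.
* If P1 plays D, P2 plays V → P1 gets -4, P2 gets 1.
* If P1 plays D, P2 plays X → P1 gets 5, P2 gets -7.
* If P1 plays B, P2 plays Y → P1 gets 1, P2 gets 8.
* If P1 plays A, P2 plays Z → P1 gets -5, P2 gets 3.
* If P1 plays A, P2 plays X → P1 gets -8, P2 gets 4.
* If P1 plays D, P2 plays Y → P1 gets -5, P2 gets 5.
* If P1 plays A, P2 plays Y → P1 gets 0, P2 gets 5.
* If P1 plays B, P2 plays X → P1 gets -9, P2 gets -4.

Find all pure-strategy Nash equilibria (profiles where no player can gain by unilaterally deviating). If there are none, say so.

For each player, find the best response to each opponent profile; mutual best responses are the pure NE.
P1 against V: payoffs -7, 3, -9, -4 → best response B.
P1 against W: payoffs -5, 5, -4, 1 → best response B.
P1 against X: payoffs -8, -9, -4, 5 → best response D.
P1 against Y: payoffs 0, 1, 7, -5 → best response C.
P1 against Z: payoffs -5, -7, 5, 9 → best response D.
P2 against A: payoffs 2, -6, 4, 5, 3 → best response Y.
P2 against B: payoffs -6, 5, -4, 8, 9 → best response Z.
P2 against C: payoffs -1, -9, -2, 1, -6 → best response Y.
P2 against D: payoffs 1, 6, -7, 5, 4 → best response W.
Mutual best responses: (C, Y).

The unique pure-strategy Nash equilibrium is (C, Y).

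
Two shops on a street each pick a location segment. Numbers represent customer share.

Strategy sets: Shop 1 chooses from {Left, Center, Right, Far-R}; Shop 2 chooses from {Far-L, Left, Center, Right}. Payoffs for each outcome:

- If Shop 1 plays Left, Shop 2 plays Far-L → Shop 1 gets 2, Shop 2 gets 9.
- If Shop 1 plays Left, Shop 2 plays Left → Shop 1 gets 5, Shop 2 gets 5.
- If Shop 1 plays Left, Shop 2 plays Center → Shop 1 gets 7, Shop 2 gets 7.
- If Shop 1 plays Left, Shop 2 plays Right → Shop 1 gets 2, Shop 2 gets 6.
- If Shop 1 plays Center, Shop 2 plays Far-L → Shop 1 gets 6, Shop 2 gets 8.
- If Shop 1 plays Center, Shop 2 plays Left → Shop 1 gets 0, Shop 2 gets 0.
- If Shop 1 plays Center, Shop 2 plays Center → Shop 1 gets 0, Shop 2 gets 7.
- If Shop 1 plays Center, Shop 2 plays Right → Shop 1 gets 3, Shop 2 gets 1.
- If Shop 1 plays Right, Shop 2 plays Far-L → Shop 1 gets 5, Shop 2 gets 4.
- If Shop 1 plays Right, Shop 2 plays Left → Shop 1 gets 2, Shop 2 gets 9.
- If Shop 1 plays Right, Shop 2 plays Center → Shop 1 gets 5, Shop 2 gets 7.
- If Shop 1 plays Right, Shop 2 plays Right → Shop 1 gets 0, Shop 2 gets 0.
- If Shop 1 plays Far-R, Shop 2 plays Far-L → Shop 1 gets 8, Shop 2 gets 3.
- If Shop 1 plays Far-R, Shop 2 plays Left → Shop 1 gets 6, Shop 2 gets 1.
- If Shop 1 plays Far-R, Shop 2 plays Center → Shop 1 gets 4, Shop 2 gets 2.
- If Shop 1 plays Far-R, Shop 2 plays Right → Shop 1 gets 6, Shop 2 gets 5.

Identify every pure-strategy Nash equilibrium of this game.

Pure NE: (Far-R, Right)

Shop 1 against Far-L: payoffs 2, 6, 5, 8 → best response Far-R.
Shop 1 against Left: payoffs 5, 0, 2, 6 → best response Far-R.
Shop 1 against Center: payoffs 7, 0, 5, 4 → best response Left.
Shop 1 against Right: payoffs 2, 3, 0, 6 → best response Far-R.
Shop 2 against Left: payoffs 9, 5, 7, 6 → best response Far-L.
Shop 2 against Center: payoffs 8, 0, 7, 1 → best response Far-L.
Shop 2 against Right: payoffs 4, 9, 7, 0 → best response Left.
Shop 2 against Far-R: payoffs 3, 1, 2, 5 → best response Right.
Mutual best responses: (Far-R, Right).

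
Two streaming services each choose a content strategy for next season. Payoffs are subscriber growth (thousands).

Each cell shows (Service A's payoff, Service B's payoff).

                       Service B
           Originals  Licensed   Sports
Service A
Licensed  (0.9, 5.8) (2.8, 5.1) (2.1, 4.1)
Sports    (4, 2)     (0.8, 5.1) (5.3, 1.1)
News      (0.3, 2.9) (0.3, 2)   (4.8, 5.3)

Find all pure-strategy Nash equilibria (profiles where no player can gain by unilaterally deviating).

No pure-strategy Nash equilibrium.

Service A against Originals: payoffs 0.9, 4, 0.3 → best response Sports.
Service A against Licensed: payoffs 2.8, 0.8, 0.3 → best response Licensed.
Service A against Sports: payoffs 2.1, 5.3, 4.8 → best response Sports.
Service B against Licensed: payoffs 5.8, 5.1, 4.1 → best response Originals.
Service B against Sports: payoffs 2, 5.1, 1.1 → best response Licensed.
Service B against News: payoffs 2.9, 2, 5.3 → best response Sports.
No profile is a mutual best response for all players.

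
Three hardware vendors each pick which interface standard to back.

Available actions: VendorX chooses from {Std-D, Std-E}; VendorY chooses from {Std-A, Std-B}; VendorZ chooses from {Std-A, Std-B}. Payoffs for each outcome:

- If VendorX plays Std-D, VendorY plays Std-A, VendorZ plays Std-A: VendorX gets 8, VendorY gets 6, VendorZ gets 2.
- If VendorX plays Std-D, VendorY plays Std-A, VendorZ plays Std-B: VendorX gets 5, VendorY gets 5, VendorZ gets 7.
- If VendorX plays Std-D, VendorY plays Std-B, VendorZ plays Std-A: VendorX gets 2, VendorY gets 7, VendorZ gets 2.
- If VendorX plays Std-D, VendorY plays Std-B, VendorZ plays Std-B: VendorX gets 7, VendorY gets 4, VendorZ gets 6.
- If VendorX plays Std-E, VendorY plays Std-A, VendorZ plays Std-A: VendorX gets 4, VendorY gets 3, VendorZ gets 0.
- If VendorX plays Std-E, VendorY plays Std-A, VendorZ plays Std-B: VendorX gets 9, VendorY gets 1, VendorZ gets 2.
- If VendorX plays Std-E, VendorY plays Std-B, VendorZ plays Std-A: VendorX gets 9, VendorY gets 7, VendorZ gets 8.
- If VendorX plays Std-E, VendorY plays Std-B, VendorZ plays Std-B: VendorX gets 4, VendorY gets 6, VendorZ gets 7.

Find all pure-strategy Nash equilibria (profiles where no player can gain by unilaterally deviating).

Pure NE: (Std-E, Std-B, Std-A)

For each player, find the best response to each opponent profile; mutual best responses are the pure NE.
VendorX against (Std-A, Std-A): payoffs 8, 4 → best response Std-D.
VendorX against (Std-A, Std-B): payoffs 5, 9 → best response Std-E.
VendorX against (Std-B, Std-A): payoffs 2, 9 → best response Std-E.
VendorX against (Std-B, Std-B): payoffs 7, 4 → best response Std-D.
VendorY against (Std-D, Std-A): payoffs 6, 7 → best response Std-B.
VendorY against (Std-D, Std-B): payoffs 5, 4 → best response Std-A.
VendorY against (Std-E, Std-A): payoffs 3, 7 → best response Std-B.
VendorY against (Std-E, Std-B): payoffs 1, 6 → best response Std-B.
VendorZ against (Std-D, Std-A): payoffs 2, 7 → best response Std-B.
VendorZ against (Std-D, Std-B): payoffs 2, 6 → best response Std-B.
VendorZ against (Std-E, Std-A): payoffs 0, 2 → best response Std-B.
VendorZ against (Std-E, Std-B): payoffs 8, 7 → best response Std-A.
Mutual best responses: (Std-E, Std-B, Std-A).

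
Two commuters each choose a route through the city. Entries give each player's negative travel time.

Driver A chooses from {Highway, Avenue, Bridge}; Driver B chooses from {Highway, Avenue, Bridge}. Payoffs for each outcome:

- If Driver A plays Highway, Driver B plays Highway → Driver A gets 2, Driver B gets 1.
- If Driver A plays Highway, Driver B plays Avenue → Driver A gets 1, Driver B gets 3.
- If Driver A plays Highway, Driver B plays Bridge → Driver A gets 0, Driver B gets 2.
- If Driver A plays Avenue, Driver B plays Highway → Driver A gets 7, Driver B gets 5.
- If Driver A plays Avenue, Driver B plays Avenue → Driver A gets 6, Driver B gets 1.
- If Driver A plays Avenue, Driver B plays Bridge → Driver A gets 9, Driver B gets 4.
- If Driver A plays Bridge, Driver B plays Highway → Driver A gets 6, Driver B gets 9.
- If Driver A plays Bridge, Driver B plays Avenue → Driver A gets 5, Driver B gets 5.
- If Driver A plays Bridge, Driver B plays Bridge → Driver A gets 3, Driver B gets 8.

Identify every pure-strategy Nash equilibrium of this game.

For each player, find the best response to each opponent profile; mutual best responses are the pure NE.
Driver A against Highway: payoffs 2, 7, 6 → best response Avenue.
Driver A against Avenue: payoffs 1, 6, 5 → best response Avenue.
Driver A against Bridge: payoffs 0, 9, 3 → best response Avenue.
Driver B against Highway: payoffs 1, 3, 2 → best response Avenue.
Driver B against Avenue: payoffs 5, 1, 4 → best response Highway.
Driver B against Bridge: payoffs 9, 5, 8 → best response Highway.
Mutual best responses: (Avenue, Highway).

Pure NE: (Avenue, Highway)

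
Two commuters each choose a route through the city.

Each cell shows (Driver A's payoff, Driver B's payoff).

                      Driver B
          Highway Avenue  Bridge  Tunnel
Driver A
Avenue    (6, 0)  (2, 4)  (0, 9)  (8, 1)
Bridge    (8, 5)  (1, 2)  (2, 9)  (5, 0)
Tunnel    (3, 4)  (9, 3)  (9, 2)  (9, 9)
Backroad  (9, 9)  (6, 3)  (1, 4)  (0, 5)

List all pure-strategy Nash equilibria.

Driver A against Highway: payoffs 6, 8, 3, 9 → best response Backroad.
Driver A against Avenue: payoffs 2, 1, 9, 6 → best response Tunnel.
Driver A against Bridge: payoffs 0, 2, 9, 1 → best response Tunnel.
Driver A against Tunnel: payoffs 8, 5, 9, 0 → best response Tunnel.
Driver B against Avenue: payoffs 0, 4, 9, 1 → best response Bridge.
Driver B against Bridge: payoffs 5, 2, 9, 0 → best response Bridge.
Driver B against Tunnel: payoffs 4, 3, 2, 9 → best response Tunnel.
Driver B against Backroad: payoffs 9, 3, 4, 5 → best response Highway.
Mutual best responses: (Tunnel, Tunnel); (Backroad, Highway).

The pure Nash equilibria are (Tunnel, Tunnel) and (Backroad, Highway).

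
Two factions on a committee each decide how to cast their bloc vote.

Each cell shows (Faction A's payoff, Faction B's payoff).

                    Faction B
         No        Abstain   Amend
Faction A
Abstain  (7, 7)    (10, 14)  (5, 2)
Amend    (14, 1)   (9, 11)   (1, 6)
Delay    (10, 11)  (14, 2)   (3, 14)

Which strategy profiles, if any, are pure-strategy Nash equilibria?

(Abstain, No): Faction A can switch to Amend (7 → 14). Not NE.
(Abstain, Abstain): Faction A can switch to Delay (10 → 14). Not NE.
(Abstain, Amend): Faction B can switch to No (2 → 7). Not NE.
(Amend, No): Faction B can switch to Abstain (1 → 11). Not NE.
(Amend, Abstain): Faction A can switch to Abstain (9 → 10). Not NE.
(Amend, Amend): Faction A can switch to Abstain (1 → 5). Not NE.
(Delay, No): Faction A can switch to Amend (10 → 14). Not NE.
(Delay, Abstain): Faction B can switch to No (2 → 11). Not NE.
(Delay, Amend): Faction A can switch to Abstain (3 → 5). Not NE.

There is no pure-strategy Nash equilibrium.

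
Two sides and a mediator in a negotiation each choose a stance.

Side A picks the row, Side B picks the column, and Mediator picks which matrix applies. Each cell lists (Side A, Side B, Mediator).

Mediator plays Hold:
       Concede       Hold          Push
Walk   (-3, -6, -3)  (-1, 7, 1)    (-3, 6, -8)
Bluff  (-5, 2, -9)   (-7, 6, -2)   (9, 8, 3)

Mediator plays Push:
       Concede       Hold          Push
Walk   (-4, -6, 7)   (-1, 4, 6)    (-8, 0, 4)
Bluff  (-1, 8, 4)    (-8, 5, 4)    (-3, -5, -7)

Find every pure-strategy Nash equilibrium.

The pure Nash equilibria are (Walk, Hold, Push); (Bluff, Concede, Push); (Bluff, Push, Hold).

Side A against (Concede, Hold): payoffs -3, -5 → best response Walk.
Side A against (Concede, Push): payoffs -4, -1 → best response Bluff.
Side A against (Hold, Hold): payoffs -1, -7 → best response Walk.
Side A against (Hold, Push): payoffs -1, -8 → best response Walk.
Side A against (Push, Hold): payoffs -3, 9 → best response Bluff.
Side A against (Push, Push): payoffs -8, -3 → best response Bluff.
Side B against (Walk, Hold): payoffs -6, 7, 6 → best response Hold.
Side B against (Walk, Push): payoffs -6, 4, 0 → best response Hold.
Side B against (Bluff, Hold): payoffs 2, 6, 8 → best response Push.
Side B against (Bluff, Push): payoffs 8, 5, -5 → best response Concede.
Mediator against (Walk, Concede): payoffs -3, 7 → best response Push.
Mediator against (Walk, Hold): payoffs 1, 6 → best response Push.
Mediator against (Walk, Push): payoffs -8, 4 → best response Push.
Mediator against (Bluff, Concede): payoffs -9, 4 → best response Push.
Mediator against (Bluff, Hold): payoffs -2, 4 → best response Push.
Mediator against (Bluff, Push): payoffs 3, -7 → best response Hold.
Mutual best responses: (Walk, Hold, Push); (Bluff, Concede, Push); (Bluff, Push, Hold).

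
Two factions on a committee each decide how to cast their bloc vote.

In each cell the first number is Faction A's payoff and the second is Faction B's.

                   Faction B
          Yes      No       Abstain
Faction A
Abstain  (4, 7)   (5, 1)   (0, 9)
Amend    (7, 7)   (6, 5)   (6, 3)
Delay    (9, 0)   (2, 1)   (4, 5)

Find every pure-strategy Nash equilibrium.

No pure-strategy Nash equilibrium.

Mark each player's best response to every combination of opponents' strategies; a profile where every player is best-responding is a pure Nash equilibrium.
Faction A against Yes: payoffs 4, 7, 9 → best response Delay.
Faction A against No: payoffs 5, 6, 2 → best response Amend.
Faction A against Abstain: payoffs 0, 6, 4 → best response Amend.
Faction B against Abstain: payoffs 7, 1, 9 → best response Abstain.
Faction B against Amend: payoffs 7, 5, 3 → best response Yes.
Faction B against Delay: payoffs 0, 1, 5 → best response Abstain.
No profile is a mutual best response for all players.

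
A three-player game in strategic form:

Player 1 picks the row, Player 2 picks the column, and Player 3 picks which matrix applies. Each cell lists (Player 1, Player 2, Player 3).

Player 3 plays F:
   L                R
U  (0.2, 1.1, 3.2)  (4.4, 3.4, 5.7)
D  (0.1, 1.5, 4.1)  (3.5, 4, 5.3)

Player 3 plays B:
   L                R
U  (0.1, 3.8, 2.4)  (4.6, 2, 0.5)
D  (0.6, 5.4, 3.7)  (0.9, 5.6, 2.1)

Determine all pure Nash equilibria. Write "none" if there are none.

The unique pure-strategy Nash equilibrium is (U, R, F).

Check each profile: it is a Nash equilibrium iff no player can strictly gain by switching unilaterally.
(U, L, F): Player 2 can switch to R (1.1 → 3.4). Not NE.
(U, L, B): Player 1 can switch to D (0.1 → 0.6). Not NE.
(U, R, F): Player 1 gets 4.4, best alternative 3.5; Player 2 gets 3.4, best alternative 1.1; Player 3 gets 5.7, best alternative 0.5. No profitable deviation — NE.
(U, R, B): Player 2 can switch to L (2 → 3.8). Not NE.
(D, L, F): Player 1 can switch to U (0.1 → 0.2). Not NE.
(D, L, B): Player 2 can switch to R (5.4 → 5.6). Not NE.
(D, R, F): Player 1 can switch to U (3.5 → 4.4). Not NE.
(D, R, B): Player 1 can switch to U (0.9 → 4.6). Not NE.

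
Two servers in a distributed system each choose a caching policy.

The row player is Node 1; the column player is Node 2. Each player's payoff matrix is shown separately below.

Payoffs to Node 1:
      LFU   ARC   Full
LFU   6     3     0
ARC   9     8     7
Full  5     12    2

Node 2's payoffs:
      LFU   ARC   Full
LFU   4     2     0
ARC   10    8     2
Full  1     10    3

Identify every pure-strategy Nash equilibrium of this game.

(ARC, LFU); (Full, ARC)

Check each profile: it is a Nash equilibrium iff no player can strictly gain by switching unilaterally.
(LFU, LFU): Node 1 can switch to ARC (6 → 9). Not NE.
(LFU, ARC): Node 1 can switch to ARC (3 → 8). Not NE.
(LFU, Full): Node 1 can switch to ARC (0 → 7). Not NE.
(ARC, LFU): Node 1 gets 9, best alternative 6; Node 2 gets 10, best alternative 8. No profitable deviation — NE.
(ARC, ARC): Node 1 can switch to Full (8 → 12). Not NE.
(ARC, Full): Node 2 can switch to LFU (2 → 10). Not NE.
(Full, LFU): Node 1 can switch to LFU (5 → 6). Not NE.
(Full, ARC): Node 1 gets 12, best alternative 8; Node 2 gets 10, best alternative 3. No profitable deviation — NE.
(The remaining 1 profile has a profitable deviation by the same check.)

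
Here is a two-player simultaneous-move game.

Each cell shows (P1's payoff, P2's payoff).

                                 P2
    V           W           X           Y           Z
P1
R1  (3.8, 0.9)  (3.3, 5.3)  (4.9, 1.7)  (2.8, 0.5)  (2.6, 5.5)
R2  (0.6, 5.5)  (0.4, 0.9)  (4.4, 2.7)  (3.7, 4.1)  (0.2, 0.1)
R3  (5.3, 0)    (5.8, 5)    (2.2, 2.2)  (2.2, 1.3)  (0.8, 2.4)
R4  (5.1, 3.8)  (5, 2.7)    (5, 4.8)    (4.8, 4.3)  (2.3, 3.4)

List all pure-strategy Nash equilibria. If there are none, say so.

The pure Nash equilibria are (R1, Z) and (R3, W) and (R4, X).

Mark each player's best response to every combination of opponents' strategies; a profile where every player is best-responding is a pure Nash equilibrium.
P1 against V: payoffs 3.8, 0.6, 5.3, 5.1 → best response R3.
P1 against W: payoffs 3.3, 0.4, 5.8, 5 → best response R3.
P1 against X: payoffs 4.9, 4.4, 2.2, 5 → best response R4.
P1 against Y: payoffs 2.8, 3.7, 2.2, 4.8 → best response R4.
P1 against Z: payoffs 2.6, 0.2, 0.8, 2.3 → best response R1.
P2 against R1: payoffs 0.9, 5.3, 1.7, 0.5, 5.5 → best response Z.
P2 against R2: payoffs 5.5, 0.9, 2.7, 4.1, 0.1 → best response V.
P2 against R3: payoffs 0, 5, 2.2, 1.3, 2.4 → best response W.
P2 against R4: payoffs 3.8, 2.7, 4.8, 4.3, 3.4 → best response X.
Mutual best responses: (R1, Z); (R3, W); (R4, X).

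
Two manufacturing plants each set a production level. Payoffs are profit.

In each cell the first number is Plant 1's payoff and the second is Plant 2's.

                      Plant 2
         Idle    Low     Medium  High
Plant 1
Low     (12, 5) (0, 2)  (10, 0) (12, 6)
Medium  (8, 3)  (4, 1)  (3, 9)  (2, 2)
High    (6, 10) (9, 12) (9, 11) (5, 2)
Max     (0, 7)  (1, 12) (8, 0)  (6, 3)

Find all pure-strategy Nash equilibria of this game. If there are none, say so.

For each player, find the best response to each opponent profile; mutual best responses are the pure NE.
Plant 1 against Idle: payoffs 12, 8, 6, 0 → best response Low.
Plant 1 against Low: payoffs 0, 4, 9, 1 → best response High.
Plant 1 against Medium: payoffs 10, 3, 9, 8 → best response Low.
Plant 1 against High: payoffs 12, 2, 5, 6 → best response Low.
Plant 2 against Low: payoffs 5, 2, 0, 6 → best response High.
Plant 2 against Medium: payoffs 3, 1, 9, 2 → best response Medium.
Plant 2 against High: payoffs 10, 12, 11, 2 → best response Low.
Plant 2 against Max: payoffs 7, 12, 0, 3 → best response Low.
Mutual best responses: (Low, High); (High, Low).

Pure-strategy Nash equilibria: (Low, High) and (High, Low)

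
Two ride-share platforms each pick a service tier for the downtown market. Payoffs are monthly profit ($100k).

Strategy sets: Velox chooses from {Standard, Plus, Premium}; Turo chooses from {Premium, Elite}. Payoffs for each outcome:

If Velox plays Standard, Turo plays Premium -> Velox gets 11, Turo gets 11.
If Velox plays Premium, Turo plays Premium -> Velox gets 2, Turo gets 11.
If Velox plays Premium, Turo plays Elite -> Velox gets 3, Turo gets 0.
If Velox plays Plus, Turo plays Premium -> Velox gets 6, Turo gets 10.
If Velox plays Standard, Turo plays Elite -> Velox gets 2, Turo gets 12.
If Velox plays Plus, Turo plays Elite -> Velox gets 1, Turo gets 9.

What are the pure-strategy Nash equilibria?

none

Check each profile: it is a Nash equilibrium iff no player can strictly gain by switching unilaterally.
(Standard, Premium): Turo can switch to Elite (11 → 12). Not NE.
(Standard, Elite): Velox can switch to Premium (2 → 3). Not NE.
(Plus, Premium): Velox can switch to Standard (6 → 11). Not NE.
(Plus, Elite): Velox can switch to Standard (1 → 2). Not NE.
(Premium, Premium): Velox can switch to Standard (2 → 11). Not NE.
(Premium, Elite): Turo can switch to Premium (0 → 11). Not NE.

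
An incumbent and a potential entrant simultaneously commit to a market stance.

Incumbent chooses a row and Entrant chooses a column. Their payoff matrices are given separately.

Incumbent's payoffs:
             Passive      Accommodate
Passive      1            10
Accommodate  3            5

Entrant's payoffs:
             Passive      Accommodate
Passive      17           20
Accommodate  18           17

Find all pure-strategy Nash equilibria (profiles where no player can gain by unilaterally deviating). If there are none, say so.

(Passive, Passive): Incumbent can switch to Accommodate (1 → 3). Not NE.
(Passive, Accommodate): Incumbent gets 10, best alternative 5; Entrant gets 20, best alternative 17. No profitable deviation — NE.
(Accommodate, Passive): Incumbent gets 3, best alternative 1; Entrant gets 18, best alternative 17. No profitable deviation — NE.
(Accommodate, Accommodate): Incumbent can switch to Passive (5 → 10). Not NE.

The pure Nash equilibria are (Passive, Accommodate); (Accommodate, Passive).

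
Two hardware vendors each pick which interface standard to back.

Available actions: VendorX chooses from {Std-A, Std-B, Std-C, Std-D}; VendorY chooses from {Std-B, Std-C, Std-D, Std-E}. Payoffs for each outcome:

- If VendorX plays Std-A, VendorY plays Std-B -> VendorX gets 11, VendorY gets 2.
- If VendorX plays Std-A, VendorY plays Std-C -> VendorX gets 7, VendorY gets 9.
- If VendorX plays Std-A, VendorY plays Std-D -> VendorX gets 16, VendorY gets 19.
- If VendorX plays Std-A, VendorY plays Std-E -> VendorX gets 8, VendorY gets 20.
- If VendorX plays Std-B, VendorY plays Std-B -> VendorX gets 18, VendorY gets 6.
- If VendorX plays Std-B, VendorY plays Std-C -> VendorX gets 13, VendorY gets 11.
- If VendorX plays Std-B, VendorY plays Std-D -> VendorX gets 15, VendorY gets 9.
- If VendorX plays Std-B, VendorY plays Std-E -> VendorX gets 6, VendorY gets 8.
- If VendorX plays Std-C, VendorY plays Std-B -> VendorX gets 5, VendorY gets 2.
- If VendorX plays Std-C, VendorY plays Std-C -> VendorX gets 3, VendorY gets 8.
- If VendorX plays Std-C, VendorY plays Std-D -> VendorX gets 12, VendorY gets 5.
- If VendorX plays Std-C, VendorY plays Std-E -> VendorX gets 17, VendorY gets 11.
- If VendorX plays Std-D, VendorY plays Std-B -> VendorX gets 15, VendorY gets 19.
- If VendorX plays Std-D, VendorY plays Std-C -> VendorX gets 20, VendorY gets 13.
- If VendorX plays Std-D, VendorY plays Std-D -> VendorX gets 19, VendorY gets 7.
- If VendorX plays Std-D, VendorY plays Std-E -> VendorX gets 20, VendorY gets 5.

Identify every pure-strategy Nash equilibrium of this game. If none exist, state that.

This game has no pure Nash equilibrium.

Check each profile: it is a Nash equilibrium iff no player can strictly gain by switching unilaterally.
(Std-A, Std-B): VendorX can switch to Std-B (11 → 18). Not NE.
(Std-A, Std-C): VendorX can switch to Std-B (7 → 13). Not NE.
(Std-A, Std-D): VendorX can switch to Std-D (16 → 19). Not NE.
(Std-A, Std-E): VendorX can switch to Std-C (8 → 17). Not NE.
(Std-B, Std-B): VendorY can switch to Std-C (6 → 11). Not NE.
(Std-B, Std-C): VendorX can switch to Std-D (13 → 20). Not NE.
(Std-B, Std-D): VendorX can switch to Std-A (15 → 16). Not NE.
(Std-B, Std-E): VendorX can switch to Std-A (6 → 8). Not NE.
(Std-C, Std-B): VendorX can switch to Std-A (5 → 11). Not NE.
(Std-C, Std-C): VendorX can switch to Std-A (3 → 7). Not NE.
(Std-C, Std-D): VendorX can switch to Std-A (12 → 16). Not NE.
(Std-C, Std-E): VendorX can switch to Std-D (17 → 20). Not NE.
(The remaining 4 profiles each have a profitable deviation by the same check.)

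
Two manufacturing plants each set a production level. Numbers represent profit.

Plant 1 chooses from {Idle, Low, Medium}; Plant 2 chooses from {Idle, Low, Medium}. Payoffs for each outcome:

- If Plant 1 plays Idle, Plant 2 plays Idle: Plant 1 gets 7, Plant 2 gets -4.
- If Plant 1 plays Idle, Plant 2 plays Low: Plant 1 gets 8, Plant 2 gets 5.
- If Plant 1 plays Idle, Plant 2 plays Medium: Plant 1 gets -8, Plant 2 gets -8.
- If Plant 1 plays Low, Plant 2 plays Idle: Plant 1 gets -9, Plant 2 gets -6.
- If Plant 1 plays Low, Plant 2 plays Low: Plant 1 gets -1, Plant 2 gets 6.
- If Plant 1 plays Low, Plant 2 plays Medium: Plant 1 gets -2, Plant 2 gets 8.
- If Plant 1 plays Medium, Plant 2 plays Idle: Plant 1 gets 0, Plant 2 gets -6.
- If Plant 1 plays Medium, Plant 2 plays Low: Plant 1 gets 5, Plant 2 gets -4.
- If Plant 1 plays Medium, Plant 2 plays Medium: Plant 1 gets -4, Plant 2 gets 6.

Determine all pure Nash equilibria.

(Idle, Low) and (Low, Medium)

(Idle, Idle): Plant 2 can switch to Low (-4 → 5). Not NE.
(Idle, Low): Plant 1 gets 8, best alternative 5; Plant 2 gets 5, best alternative -4. No profitable deviation — NE.
(Idle, Medium): Plant 1 can switch to Low (-8 → -2). Not NE.
(Low, Idle): Plant 1 can switch to Idle (-9 → 7). Not NE.
(Low, Low): Plant 1 can switch to Idle (-1 → 8). Not NE.
(Low, Medium): Plant 1 gets -2, best alternative -4; Plant 2 gets 8, best alternative 6. No profitable deviation — NE.
(Medium, Idle): Plant 1 can switch to Idle (0 → 7). Not NE.
(Medium, Low): Plant 1 can switch to Idle (5 → 8). Not NE.
(The remaining 1 profile has a profitable deviation by the same check.)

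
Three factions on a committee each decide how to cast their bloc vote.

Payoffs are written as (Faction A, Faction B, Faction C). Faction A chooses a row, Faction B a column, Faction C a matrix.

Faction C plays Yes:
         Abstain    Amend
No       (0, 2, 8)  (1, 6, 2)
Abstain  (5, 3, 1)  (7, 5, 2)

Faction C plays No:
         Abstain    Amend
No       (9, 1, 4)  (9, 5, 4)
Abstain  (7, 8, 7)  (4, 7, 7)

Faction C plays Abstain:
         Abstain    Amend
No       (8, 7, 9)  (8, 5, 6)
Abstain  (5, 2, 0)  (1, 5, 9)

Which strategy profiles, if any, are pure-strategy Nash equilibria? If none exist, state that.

Pure NE: (No, Abstain, Abstain)

Faction A against (Abstain, Yes): payoffs 0, 5 → best response Abstain.
Faction A against (Abstain, No): payoffs 9, 7 → best response No.
Faction A against (Abstain, Abstain): payoffs 8, 5 → best response No.
Faction A against (Amend, Yes): payoffs 1, 7 → best response Abstain.
Faction A against (Amend, No): payoffs 9, 4 → best response No.
Faction A against (Amend, Abstain): payoffs 8, 1 → best response No.
Faction B against (No, Yes): payoffs 2, 6 → best response Amend.
Faction B against (No, No): payoffs 1, 5 → best response Amend.
Faction B against (No, Abstain): payoffs 7, 5 → best response Abstain.
Faction B against (Abstain, Yes): payoffs 3, 5 → best response Amend.
Faction B against (Abstain, No): payoffs 8, 7 → best response Abstain.
Faction B against (Abstain, Abstain): payoffs 2, 5 → best response Amend.
Faction C against (No, Abstain): payoffs 8, 4, 9 → best response Abstain.
Faction C against (No, Amend): payoffs 2, 4, 6 → best response Abstain.
Faction C against (Abstain, Abstain): payoffs 1, 7, 0 → best response No.
Faction C against (Abstain, Amend): payoffs 2, 7, 9 → best response Abstain.
Mutual best responses: (No, Abstain, Abstain).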